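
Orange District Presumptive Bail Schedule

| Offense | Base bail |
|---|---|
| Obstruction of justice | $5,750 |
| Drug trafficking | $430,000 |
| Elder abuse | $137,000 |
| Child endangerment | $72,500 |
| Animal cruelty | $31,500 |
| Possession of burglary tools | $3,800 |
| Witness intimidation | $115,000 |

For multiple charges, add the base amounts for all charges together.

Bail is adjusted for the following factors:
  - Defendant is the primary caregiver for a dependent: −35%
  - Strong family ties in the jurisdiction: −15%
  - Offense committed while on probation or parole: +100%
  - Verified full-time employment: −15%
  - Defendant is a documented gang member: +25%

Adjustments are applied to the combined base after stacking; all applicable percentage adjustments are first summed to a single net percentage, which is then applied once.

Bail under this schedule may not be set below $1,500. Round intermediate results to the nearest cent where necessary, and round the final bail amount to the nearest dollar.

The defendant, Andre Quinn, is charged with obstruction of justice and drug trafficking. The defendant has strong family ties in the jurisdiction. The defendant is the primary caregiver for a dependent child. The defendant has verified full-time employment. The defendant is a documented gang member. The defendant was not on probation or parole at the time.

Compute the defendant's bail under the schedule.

Base amounts from the schedule: obstruction of justice $5,750; drug trafficking $430,000.
Stacking rule: sum of all bases. $5,750 + $430,000 = $435,750.
Net percentage adjustment: −35% −15% −15% +25% = −40%. $435,750 × 0.6 = $261,450.
$261,450 is at or above the $1,500 minimum.

$261,450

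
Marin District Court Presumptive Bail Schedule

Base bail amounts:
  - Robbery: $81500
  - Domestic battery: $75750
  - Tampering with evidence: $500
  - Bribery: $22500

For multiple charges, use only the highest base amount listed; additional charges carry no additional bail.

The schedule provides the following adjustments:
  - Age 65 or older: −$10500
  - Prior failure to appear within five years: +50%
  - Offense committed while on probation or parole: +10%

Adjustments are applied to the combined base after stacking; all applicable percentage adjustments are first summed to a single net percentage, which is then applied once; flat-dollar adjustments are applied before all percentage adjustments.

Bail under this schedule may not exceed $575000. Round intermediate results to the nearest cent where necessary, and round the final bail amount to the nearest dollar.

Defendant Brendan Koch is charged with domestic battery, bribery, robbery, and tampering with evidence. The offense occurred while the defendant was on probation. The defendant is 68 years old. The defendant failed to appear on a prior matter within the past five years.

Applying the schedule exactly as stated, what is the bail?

$113600

Base amounts from the schedule: domestic battery $75750; bribery $22500; robbery $81500; tampering with evidence $500.
Stacking rule: use the highest base only. Highest is robbery at $81500. Combined base = $81500.
Age 65 or older (−$10500 flat): $81500 − $10500 = $71000.
Net percentage adjustment: +50% +10% = +60%. $71000 × 1.6 = $113600.
$113600 is within the $575000 maximum.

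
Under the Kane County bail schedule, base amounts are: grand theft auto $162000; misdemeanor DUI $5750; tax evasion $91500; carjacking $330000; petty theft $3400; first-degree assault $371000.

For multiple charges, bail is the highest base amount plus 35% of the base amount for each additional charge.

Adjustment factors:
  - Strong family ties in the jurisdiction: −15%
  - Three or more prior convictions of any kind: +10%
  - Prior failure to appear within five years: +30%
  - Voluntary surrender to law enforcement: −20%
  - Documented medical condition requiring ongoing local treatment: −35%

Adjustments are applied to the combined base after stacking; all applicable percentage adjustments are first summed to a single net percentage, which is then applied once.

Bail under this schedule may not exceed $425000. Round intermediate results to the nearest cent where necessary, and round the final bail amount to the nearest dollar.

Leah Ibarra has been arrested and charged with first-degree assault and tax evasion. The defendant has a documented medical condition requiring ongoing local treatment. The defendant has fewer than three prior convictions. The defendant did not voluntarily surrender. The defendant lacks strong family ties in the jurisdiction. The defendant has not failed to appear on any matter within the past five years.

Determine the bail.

$261966

Base amounts from the schedule: first-degree assault $371000; tax evasion $91500.
Stacking rule: highest base plus 35% of each additional charge. Highest is first-degree assault at $371000. Additional: $91500 × 35% = $32025. Combined base = $371000 + $32025 = $403025.
Documented medical condition requiring ongoing local treatment (−35%): $403025 × 0.65 = $261966.25.
$261966.25 is within the $425000 maximum.
Rounded to the nearest dollar: $261966.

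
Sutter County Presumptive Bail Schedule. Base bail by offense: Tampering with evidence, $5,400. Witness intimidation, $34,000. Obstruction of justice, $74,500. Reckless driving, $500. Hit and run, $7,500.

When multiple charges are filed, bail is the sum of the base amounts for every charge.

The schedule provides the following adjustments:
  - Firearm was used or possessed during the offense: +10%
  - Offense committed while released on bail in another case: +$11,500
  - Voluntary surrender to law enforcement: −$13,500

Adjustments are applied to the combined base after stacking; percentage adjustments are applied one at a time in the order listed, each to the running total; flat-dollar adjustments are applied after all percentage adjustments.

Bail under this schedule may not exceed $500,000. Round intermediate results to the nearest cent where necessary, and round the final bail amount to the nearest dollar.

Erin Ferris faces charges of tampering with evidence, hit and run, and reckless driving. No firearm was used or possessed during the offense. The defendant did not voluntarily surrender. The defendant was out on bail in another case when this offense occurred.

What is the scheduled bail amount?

Base amounts from the schedule: tampering with evidence $5,400; hit and run $7,500; reckless driving $500.
Stacking rule: sum of all bases. $5,400 + $7,500 + $500 = $13,400.
Offense committed while released on bail in another case (+$11,500 flat): $13,400 + $11,500 = $24,900.
$24,900 is within the $500,000 maximum.

$24,900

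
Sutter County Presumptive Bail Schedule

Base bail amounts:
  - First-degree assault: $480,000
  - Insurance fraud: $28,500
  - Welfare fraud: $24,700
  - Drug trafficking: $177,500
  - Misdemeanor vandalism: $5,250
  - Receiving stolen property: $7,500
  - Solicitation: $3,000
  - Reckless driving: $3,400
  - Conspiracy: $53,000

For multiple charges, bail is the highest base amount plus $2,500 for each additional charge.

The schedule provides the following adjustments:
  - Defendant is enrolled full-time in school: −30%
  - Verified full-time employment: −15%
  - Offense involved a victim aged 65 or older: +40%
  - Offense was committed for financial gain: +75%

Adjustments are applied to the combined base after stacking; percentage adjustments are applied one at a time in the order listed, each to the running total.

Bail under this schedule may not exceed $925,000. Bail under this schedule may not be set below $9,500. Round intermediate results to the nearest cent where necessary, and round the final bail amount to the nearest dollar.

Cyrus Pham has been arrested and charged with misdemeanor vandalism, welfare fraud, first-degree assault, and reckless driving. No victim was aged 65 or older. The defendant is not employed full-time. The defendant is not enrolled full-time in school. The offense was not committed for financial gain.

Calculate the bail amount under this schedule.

Base amounts from the schedule: misdemeanor vandalism $5,250; welfare fraud $24,700; first-degree assault $480,000; reckless driving $3,400.
Stacking rule: highest base plus $2,500 per additional charge. Highest is first-degree assault at $480,000; 3 additional charges → +$7,500. Combined base = $487,500.
No adjustment factors apply to this defendant.
$487,500 is within the $925,000 maximum.
$487,500 is at or above the $9,500 minimum.

$487,500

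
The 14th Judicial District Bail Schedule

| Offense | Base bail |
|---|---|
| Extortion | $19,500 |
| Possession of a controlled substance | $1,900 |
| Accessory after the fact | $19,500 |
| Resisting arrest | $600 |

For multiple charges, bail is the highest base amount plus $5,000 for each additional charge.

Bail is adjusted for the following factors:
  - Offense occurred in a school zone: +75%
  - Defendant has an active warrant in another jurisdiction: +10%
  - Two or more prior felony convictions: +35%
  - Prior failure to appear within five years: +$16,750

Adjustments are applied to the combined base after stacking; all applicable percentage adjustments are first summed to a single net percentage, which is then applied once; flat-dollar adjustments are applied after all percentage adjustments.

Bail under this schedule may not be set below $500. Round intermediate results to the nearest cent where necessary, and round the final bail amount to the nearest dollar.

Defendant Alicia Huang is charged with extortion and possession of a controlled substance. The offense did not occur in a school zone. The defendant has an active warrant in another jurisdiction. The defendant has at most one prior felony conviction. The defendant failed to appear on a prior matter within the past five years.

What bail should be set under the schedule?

$43,700

Base amounts from the schedule: extortion $19,500; possession of a controlled substance $1,900.
Stacking rule: highest base plus $5,000 per additional charge. Highest is extortion at $19,500; 1 additional charge → +$5,000. Combined base = $24,500.
Defendant has an active warrant in another jurisdiction (+10%): $24,500 × 1.1 = $26,950.
Prior failure to appear within five years (+$16,750 flat): $26,950 + $16,750 = $43,700.
$43,700 is at or above the $500 minimum.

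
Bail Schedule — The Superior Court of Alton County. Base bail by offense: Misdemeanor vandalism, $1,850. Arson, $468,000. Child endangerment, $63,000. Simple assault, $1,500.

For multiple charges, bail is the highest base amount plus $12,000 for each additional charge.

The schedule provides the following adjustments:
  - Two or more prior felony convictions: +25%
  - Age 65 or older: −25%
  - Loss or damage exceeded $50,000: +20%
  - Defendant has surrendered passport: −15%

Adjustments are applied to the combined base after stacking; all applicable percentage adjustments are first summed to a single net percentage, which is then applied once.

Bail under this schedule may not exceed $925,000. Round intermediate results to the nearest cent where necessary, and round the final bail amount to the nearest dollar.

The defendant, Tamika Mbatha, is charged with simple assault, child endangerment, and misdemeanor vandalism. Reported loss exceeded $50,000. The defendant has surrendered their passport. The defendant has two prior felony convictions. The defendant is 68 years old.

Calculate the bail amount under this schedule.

$91,350

Base amounts from the schedule: simple assault $1,500; child endangerment $63,000; misdemeanor vandalism $1,850.
Stacking rule: highest base plus $12,000 per additional charge. Highest is child endangerment at $63,000; 2 additional charges → +$24,000. Combined base = $87,000.
Net percentage adjustment: +25% −25% +20% −15% = +5%. $87,000 × 1.05 = $91,350.
$91,350 is within the $925,000 maximum.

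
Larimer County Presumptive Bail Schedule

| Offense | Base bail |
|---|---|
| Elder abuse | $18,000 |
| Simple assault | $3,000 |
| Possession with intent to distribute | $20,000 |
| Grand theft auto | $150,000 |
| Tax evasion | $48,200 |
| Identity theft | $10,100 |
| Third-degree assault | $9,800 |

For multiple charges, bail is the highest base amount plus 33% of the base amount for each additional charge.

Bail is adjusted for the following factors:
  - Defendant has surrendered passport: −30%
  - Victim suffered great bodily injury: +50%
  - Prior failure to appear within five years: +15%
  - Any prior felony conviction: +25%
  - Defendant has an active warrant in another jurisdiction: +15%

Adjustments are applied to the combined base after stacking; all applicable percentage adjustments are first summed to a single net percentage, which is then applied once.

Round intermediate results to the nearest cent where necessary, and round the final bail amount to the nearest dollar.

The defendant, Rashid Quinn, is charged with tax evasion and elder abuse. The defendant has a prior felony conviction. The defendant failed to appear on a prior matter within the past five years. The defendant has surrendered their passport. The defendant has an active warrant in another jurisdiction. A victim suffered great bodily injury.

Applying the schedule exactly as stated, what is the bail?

$94,745

Base amounts from the schedule: tax evasion $48,200; elder abuse $18,000.
Stacking rule: highest base plus 33% of each additional charge. Highest is tax evasion at $48,200. Additional: $18,000 × 33% = $5,940. Combined base = $48,200 + $5,940 = $54,140.
Net percentage adjustment: −30% +50% +15% +25% +15% = +75%. $54,140 × 1.75 = $94,745.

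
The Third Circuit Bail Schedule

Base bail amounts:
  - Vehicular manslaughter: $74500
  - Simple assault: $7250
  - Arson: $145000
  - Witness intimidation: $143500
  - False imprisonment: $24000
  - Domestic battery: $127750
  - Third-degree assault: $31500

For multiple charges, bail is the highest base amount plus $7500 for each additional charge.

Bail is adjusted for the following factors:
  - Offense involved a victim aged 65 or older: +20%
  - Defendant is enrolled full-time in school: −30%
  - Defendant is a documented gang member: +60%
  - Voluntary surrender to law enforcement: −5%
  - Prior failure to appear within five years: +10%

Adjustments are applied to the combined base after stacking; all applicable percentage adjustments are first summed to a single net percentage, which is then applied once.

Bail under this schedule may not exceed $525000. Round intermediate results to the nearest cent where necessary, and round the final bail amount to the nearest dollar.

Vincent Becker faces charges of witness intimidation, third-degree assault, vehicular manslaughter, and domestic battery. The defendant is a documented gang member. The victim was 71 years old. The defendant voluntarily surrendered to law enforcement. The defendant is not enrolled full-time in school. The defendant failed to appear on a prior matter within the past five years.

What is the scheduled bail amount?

$307100

Base amounts from the schedule: witness intimidation $143500; third-degree assault $31500; vehicular manslaughter $74500; domestic battery $127750.
Stacking rule: highest base plus $7500 per additional charge. Highest is witness intimidation at $143500; 3 additional charges → +$22500. Combined base = $166000.
Net percentage adjustment: +20% +60% −5% +10% = +85%. $166000 × 1.85 = $307100.
$307100 is within the $525000 maximum.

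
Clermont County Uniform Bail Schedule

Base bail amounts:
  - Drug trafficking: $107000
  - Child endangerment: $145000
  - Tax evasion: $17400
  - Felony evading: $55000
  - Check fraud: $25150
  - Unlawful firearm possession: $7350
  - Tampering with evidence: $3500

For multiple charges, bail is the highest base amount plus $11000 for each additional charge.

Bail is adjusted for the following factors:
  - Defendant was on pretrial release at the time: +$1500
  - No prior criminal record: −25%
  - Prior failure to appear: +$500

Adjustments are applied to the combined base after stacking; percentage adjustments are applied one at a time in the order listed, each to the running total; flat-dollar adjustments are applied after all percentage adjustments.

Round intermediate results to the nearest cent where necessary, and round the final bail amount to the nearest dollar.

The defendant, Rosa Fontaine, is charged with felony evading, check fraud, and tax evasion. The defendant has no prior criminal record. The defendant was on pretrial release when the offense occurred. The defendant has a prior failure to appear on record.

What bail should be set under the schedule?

$59750

Base amounts from the schedule: felony evading $55000; check fraud $25150; tax evasion $17400.
Stacking rule: highest base plus $11000 per additional charge. Highest is felony evading at $55000; 2 additional charges → +$22000. Combined base = $77000.
No prior criminal record (−25%): $77000 × 0.75 = $57750.
Defendant was on pretrial release at the time (+$1500 flat): $57750 + $1500 = $59250.
Prior failure to appear (+$500 flat): $59250 + $500 = $59750.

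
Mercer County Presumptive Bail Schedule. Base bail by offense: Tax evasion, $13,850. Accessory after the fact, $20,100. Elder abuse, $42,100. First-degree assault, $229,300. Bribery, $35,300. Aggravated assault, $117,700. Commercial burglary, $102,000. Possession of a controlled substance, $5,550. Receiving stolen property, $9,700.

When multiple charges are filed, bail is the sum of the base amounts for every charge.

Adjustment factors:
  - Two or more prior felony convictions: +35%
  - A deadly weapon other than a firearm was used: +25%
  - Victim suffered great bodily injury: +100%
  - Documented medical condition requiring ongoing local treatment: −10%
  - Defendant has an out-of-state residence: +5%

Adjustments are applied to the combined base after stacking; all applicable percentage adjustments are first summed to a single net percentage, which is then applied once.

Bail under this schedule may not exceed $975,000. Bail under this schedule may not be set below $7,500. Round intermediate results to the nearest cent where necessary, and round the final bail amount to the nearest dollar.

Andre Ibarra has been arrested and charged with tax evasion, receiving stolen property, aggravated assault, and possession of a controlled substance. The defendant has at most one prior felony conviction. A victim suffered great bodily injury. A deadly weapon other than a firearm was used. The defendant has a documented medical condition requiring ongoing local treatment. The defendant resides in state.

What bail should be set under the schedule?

Base amounts from the schedule: tax evasion $13,850; receiving stolen property $9,700; aggravated assault $117,700; possession of a controlled substance $5,550.
Stacking rule: sum of all bases. $13,850 + $9,700 + $117,700 + $5,550 = $146,800.
Net percentage adjustment: +25% +100% −10% = +115%. $146,800 × 2.15 = $315,620.
$315,620 is within the $975,000 maximum.
$315,620 is at or above the $7,500 minimum.

$315,620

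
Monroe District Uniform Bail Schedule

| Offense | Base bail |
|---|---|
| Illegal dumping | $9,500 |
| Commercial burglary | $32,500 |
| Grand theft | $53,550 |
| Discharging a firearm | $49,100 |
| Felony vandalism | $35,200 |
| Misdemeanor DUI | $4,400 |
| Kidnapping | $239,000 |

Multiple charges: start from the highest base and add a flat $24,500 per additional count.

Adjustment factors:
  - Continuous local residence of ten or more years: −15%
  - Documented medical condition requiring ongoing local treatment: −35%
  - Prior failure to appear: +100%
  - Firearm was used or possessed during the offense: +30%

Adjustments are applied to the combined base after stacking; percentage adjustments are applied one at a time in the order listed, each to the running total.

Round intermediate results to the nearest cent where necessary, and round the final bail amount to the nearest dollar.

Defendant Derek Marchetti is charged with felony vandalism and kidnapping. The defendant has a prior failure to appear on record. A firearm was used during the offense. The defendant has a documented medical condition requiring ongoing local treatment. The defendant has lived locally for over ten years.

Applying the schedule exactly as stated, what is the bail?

$378,518

Base amounts from the schedule: felony vandalism $35,200; kidnapping $239,000.
Stacking rule: highest base plus $24,500 per additional charge. Highest is kidnapping at $239,000; 1 additional charge → +$24,500. Combined base = $263,500.
Continuous local residence of ten or more years (−15%): $263,500 × 0.85 = $223,975.
Documented medical condition requiring ongoing local treatment (−35%): $223,975 × 0.65 = $145,583.75.
Prior failure to appear (+100%): $145,583.75 × 2 = $291,167.50.
Firearm was used or possessed during the offense (+30%): $291,167.50 × 1.3 = $378,517.75.
Rounded to the nearest dollar: $378,518.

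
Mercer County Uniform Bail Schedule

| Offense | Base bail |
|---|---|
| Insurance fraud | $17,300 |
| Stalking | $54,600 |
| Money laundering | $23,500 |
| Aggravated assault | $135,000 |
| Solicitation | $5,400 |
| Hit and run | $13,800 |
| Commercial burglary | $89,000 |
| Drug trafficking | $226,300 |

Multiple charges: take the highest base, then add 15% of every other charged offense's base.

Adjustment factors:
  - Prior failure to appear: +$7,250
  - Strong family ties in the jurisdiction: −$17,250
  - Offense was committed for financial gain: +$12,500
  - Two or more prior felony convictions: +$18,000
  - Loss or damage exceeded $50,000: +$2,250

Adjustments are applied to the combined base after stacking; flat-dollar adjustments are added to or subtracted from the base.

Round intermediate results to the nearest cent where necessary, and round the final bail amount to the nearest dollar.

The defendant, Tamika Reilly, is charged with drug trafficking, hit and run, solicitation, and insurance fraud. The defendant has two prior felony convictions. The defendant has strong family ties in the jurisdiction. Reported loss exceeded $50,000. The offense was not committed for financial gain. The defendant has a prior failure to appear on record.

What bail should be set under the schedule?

Base amounts from the schedule: drug trafficking $226,300; hit and run $13,800; solicitation $5,400; insurance fraud $17,300.
Stacking rule: highest base plus 15% of each additional charge. Highest is drug trafficking at $226,300. Additional: $13,800 × 15% = $2,070; $5,400 × 15% = $810; $17,300 × 15% = $2,595. Combined base = $226,300 + $5,475 = $231,775.
Prior failure to appear (+$7,250 flat): $231,775 + $7,250 = $239,025.
Strong family ties in the jurisdiction (−$17,250 flat): $239,025 − $17,250 = $221,775.
Two or more prior felony convictions (+$18,000 flat): $221,775 + $18,000 = $239,775.
Loss or damage exceeded $50,000 (+$2,250 flat): $239,775 + $2,250 = $242,025.

$242,025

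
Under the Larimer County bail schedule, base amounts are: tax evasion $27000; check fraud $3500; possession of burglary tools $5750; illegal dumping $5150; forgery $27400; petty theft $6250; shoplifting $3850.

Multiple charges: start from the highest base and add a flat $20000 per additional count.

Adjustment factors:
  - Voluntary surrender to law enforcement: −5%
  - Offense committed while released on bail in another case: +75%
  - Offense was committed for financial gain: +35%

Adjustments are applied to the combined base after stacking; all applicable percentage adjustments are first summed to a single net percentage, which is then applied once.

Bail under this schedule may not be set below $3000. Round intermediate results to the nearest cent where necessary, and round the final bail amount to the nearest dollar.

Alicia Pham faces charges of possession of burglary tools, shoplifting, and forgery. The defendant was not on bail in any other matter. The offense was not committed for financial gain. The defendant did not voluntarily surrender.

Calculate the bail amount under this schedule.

Base amounts from the schedule: possession of burglary tools $5750; shoplifting $3850; forgery $27400.
Stacking rule: highest base plus $20000 per additional charge. Highest is forgery at $27400; 2 additional charges → +$40000. Combined base = $67400.
No adjustment factors apply to this defendant.
$67400 is at or above the $3000 minimum.

$67400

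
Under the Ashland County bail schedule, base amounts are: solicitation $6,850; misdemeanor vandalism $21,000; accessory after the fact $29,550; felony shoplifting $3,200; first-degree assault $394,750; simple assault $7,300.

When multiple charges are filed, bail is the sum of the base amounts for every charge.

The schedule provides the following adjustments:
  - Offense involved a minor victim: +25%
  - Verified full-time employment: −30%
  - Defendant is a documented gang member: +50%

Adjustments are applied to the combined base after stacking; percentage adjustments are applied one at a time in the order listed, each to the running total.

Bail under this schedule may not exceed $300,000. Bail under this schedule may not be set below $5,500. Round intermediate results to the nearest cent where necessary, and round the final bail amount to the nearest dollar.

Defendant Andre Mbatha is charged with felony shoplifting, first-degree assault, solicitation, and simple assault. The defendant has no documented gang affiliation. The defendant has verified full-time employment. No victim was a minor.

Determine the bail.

Base amounts from the schedule: felony shoplifting $3,200; first-degree assault $394,750; solicitation $6,850; simple assault $7,300.
Stacking rule: sum of all bases. $3,200 + $394,750 + $6,850 + $7,300 = $412,100.
Verified full-time employment (−30%): $412,100 × 0.7 = $288,470.
$288,470 is within the $300,000 maximum.
$288,470 is at or above the $5,500 minimum.

$288,470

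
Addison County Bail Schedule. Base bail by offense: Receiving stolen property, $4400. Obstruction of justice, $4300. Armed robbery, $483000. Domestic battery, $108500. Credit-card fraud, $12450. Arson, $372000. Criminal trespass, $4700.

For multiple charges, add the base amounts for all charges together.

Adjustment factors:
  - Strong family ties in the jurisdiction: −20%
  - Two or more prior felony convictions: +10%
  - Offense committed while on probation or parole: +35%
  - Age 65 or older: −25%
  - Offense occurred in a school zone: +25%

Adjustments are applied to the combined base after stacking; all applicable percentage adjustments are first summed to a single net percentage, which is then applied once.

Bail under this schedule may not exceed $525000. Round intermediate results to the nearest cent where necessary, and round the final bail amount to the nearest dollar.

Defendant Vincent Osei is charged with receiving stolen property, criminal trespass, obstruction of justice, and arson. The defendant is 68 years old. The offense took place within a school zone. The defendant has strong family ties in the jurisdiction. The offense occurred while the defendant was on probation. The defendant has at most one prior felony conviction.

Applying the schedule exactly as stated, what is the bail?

$443210

Base amounts from the schedule: receiving stolen property $4400; criminal trespass $4700; obstruction of justice $4300; arson $372000.
Stacking rule: sum of all bases. $4400 + $4700 + $4300 + $372000 = $385400.
Net percentage adjustment: −20% +35% −25% +25% = +15%. $385400 × 1.15 = $443210.
$443210 is within the $525000 maximum.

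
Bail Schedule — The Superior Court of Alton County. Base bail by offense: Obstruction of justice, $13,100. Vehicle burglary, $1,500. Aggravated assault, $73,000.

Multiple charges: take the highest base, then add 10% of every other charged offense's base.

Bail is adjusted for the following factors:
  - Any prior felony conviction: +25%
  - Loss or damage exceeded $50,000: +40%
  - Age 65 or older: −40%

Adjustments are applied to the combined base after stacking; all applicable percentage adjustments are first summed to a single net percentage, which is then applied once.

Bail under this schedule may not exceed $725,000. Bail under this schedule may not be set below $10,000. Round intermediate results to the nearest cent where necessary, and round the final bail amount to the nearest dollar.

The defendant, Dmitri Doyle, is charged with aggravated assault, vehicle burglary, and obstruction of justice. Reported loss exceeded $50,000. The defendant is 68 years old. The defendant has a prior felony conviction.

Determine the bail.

Base amounts from the schedule: aggravated assault $73,000; vehicle burglary $1,500; obstruction of justice $13,100.
Stacking rule: highest base plus 10% of each additional charge. Highest is aggravated assault at $73,000. Additional: $1,500 × 10% = $150; $13,100 × 10% = $1,310. Combined base = $73,000 + $1,460 = $74,460.
Net percentage adjustment: +25% +40% −40% = +25%. $74,460 × 1.25 = $93,075.
$93,075 is within the $725,000 maximum.
$93,075 is at or above the $10,000 minimum.

$93,075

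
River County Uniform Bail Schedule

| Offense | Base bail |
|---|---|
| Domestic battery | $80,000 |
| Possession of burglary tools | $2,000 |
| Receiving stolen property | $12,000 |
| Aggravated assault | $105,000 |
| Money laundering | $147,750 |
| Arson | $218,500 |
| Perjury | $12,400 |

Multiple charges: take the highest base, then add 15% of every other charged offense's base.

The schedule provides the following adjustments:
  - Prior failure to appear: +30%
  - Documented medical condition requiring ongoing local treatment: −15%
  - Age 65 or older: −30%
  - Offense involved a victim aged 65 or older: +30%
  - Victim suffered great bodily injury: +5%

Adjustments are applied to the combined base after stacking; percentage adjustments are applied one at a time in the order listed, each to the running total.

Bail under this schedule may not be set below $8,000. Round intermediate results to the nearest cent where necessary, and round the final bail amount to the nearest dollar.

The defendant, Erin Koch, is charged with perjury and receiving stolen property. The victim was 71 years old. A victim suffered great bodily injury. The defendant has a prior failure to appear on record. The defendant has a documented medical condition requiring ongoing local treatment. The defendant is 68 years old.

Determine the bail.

$14,993

Base amounts from the schedule: perjury $12,400; receiving stolen property $12,000.
Stacking rule: highest base plus 15% of each additional charge. Highest is perjury at $12,400. Additional: $12,000 × 15% = $1,800. Combined base = $12,400 + $1,800 = $14,200.
Prior failure to appear (+30%): $14,200 × 1.3 = $18,460.
Documented medical condition requiring ongoing local treatment (−15%): $18,460 × 0.85 = $15,691.
Age 65 or older (−30%): $15,691 × 0.7 = $10,983.70.
Offense involved a victim aged 65 or older (+30%): $10,983.70 × 1.3 = $14,278.81.
Victim suffered great bodily injury (+5%): $14,278.81 × 1.05 = $14,992.75.
$14,992.75 is at or above the $8,000 minimum.
Rounded to the nearest dollar: $14,993.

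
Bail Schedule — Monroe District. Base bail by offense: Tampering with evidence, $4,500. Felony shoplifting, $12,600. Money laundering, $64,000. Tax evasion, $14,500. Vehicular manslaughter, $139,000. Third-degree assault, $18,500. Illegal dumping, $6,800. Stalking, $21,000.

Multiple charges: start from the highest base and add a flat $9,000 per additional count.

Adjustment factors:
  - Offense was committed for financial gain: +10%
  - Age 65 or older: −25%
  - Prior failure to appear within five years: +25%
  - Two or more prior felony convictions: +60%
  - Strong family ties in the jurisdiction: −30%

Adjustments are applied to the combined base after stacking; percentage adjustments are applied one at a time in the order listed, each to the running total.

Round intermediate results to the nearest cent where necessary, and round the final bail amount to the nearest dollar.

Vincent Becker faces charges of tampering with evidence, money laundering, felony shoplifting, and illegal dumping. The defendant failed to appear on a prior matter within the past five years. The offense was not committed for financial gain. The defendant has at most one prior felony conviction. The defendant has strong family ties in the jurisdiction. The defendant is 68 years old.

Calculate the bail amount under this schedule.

Base amounts from the schedule: tampering with evidence $4,500; money laundering $64,000; felony shoplifting $12,600; illegal dumping $6,800.
Stacking rule: highest base plus $9,000 per additional charge. Highest is money laundering at $64,000; 3 additional charges → +$27,000. Combined base = $91,000.
Age 65 or older (−25%): $91,000 × 0.75 = $68,250.
Prior failure to appear within five years (+25%): $68,250 × 1.25 = $85,312.50.
Strong family ties in the jurisdiction (−30%): $85,312.50 × 0.7 = $59,718.75.
Rounded to the nearest dollar: $59,719.

$59,719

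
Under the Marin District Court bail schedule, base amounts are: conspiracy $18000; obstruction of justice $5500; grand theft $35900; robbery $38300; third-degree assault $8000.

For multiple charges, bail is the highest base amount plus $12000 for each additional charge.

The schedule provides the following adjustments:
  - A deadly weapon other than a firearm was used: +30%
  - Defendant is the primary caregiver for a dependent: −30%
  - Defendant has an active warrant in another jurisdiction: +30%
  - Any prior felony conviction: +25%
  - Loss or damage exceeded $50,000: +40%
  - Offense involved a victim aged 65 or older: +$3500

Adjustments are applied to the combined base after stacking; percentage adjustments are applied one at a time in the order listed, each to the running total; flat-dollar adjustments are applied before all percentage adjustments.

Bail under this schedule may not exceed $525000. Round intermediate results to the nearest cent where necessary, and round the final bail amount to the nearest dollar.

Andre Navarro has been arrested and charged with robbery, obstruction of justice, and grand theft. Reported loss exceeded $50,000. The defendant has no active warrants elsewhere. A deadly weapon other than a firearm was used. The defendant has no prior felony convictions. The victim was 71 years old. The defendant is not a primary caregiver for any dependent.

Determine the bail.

$119756

Base amounts from the schedule: robbery $38300; obstruction of justice $5500; grand theft $35900.
Stacking rule: highest base plus $12000 per additional charge. Highest is robbery at $38300; 2 additional charges → +$24000. Combined base = $62300.
Offense involved a victim aged 65 or older (+$3500 flat): $62300 + $3500 = $65800.
A deadly weapon other than a firearm was used (+30%): $65800 × 1.3 = $85540.
Loss or damage exceeded $50,000 (+40%): $85540 × 1.4 = $119756.
$119756 is within the $525000 maximum.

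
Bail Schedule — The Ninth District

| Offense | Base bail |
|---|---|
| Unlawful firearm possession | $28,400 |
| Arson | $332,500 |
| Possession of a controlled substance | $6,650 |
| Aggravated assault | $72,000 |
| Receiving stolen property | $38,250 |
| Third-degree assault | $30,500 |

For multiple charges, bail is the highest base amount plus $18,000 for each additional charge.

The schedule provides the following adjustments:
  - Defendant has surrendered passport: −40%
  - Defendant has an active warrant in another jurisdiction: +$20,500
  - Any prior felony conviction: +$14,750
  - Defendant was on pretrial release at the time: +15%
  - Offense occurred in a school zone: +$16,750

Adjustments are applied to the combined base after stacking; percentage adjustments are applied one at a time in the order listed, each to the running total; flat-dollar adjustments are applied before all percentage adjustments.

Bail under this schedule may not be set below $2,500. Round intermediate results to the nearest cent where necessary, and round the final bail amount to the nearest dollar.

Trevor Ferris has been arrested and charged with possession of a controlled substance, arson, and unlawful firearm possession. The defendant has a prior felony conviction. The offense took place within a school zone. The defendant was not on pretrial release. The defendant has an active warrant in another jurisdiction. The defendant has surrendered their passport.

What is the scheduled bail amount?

$252,300

Base amounts from the schedule: possession of a controlled substance $6,650; arson $332,500; unlawful firearm possession $28,400.
Stacking rule: highest base plus $18,000 per additional charge. Highest is arson at $332,500; 2 additional charges → +$36,000. Combined base = $368,500.
Defendant has an active warrant in another jurisdiction (+$20,500 flat): $368,500 + $20,500 = $389,000.
Any prior felony conviction (+$14,750 flat): $389,000 + $14,750 = $403,750.
Offense occurred in a school zone (+$16,750 flat): $403,750 + $16,750 = $420,500.
Defendant has surrendered passport (−40%): $420,500 × 0.6 = $252,300.
$252,300 is at or above the $2,500 minimum.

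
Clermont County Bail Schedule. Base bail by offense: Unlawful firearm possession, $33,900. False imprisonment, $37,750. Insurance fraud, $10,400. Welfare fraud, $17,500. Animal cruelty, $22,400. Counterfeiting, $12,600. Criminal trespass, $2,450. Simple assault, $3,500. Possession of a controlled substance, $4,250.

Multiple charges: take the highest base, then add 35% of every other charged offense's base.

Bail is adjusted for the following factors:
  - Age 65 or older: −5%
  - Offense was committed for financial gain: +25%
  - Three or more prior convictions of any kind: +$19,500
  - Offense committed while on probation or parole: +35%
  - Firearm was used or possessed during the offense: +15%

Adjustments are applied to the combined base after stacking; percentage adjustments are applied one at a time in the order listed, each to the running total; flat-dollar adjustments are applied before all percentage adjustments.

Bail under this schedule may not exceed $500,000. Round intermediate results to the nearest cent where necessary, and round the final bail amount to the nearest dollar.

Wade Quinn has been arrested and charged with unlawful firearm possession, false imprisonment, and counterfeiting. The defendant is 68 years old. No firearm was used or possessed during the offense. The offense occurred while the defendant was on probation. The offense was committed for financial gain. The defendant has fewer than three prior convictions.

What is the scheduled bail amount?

$86,609

Base amounts from the schedule: unlawful firearm possession $33,900; false imprisonment $37,750; counterfeiting $12,600.
Stacking rule: highest base plus 35% of each additional charge. Highest is false imprisonment at $37,750. Additional: $33,900 × 35% = $11,865; $12,600 × 35% = $4,410. Combined base = $37,750 + $16,275 = $54,025.
Age 65 or older (−5%): $54,025 × 0.95 = $51,323.75.
Offense was committed for financial gain (+25%): $51,323.75 × 1.25 = $64,154.69.
Offense committed while on probation or parole (+35%): $64,154.69 × 1.35 = $86,608.83.
$86,608.83 is within the $500,000 maximum.
Rounded to the nearest dollar: $86,609.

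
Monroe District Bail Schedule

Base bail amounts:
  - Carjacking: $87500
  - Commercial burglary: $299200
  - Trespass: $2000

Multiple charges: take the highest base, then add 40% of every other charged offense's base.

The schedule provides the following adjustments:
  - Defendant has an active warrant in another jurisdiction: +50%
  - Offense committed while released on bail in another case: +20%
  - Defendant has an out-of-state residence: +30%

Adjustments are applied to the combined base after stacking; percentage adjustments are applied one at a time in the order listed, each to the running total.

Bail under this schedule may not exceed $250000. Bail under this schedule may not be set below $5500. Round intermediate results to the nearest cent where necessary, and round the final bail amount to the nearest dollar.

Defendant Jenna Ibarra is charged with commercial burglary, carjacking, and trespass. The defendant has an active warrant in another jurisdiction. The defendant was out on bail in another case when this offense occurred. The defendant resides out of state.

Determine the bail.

$250000

Base amounts from the schedule: commercial burglary $299200; carjacking $87500; trespass $2000.
Stacking rule: highest base plus 40% of each additional charge. Highest is commercial burglary at $299200. Additional: $87500 × 40% = $35000; $2000 × 40% = $800. Combined base = $299200 + $35800 = $335000.
Defendant has an active warrant in another jurisdiction (+50%): $335000 × 1.5 = $502500.
Offense committed while released on bail in another case (+20%): $502500 × 1.2 = $603000.
Defendant has an out-of-state residence (+30%): $603000 × 1.3 = $783900.
Result $783900 exceeds the maximum of $250000; bail is capped at $250000.
$250000 is at or above the $5500 minimum.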